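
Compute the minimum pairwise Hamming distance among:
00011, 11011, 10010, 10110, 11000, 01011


Comparing all pairs, minimum distance: 1
Can detect 0 errors, correct 0 errors

1


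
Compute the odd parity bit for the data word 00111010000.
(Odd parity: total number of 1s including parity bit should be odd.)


Number of 1s in data: 4
Parity bit: 1

1


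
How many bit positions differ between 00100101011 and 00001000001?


XOR: 00101101010
Count of 1s: 5

5


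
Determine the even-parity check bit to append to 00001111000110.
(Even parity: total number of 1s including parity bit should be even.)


Number of 1s in data: 6
Parity bit: 0

0


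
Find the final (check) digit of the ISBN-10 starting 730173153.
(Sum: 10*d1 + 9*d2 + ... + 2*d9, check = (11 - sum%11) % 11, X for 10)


Weighted sum: 186
186 mod 11 = 10

Check digit: 1


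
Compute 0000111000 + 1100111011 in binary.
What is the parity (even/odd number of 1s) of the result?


0000111000 = 56
1100111011 = 827
Sum = 883 = 1101110011
1s count = 7

odd parity (7 ones in 1101110011)


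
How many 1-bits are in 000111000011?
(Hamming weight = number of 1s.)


Counting 1s in 000111000011

5


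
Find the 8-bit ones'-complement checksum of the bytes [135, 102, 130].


Sum = 367 mod 256 = 111
Complement = 144

144


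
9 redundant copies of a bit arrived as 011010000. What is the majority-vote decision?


Ones: 3 out of 9
Threshold: 5

0 (3/9 voted 1)


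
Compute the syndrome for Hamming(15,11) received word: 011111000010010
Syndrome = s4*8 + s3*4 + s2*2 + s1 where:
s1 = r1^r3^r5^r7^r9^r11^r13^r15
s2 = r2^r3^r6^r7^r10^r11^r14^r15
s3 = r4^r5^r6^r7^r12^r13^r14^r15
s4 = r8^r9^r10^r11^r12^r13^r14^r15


s1=1, s2=1, s3=0, s4=0

Syndrome = 3 (error at position 3)


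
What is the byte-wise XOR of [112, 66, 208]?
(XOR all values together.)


XOR chain: 112 ^ 66 ^ 208 = 226

226


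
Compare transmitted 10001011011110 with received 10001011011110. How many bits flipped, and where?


XOR: 00000000000000

0 errors (received matches sent)


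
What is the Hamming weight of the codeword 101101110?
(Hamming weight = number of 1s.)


Counting 1s in 101101110

6


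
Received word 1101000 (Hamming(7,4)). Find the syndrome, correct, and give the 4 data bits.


Syndrome = 7: error at position 7

Data: 0001 (corrected bit 7)


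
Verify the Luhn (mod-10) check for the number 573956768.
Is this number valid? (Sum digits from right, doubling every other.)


Luhn sum = 48
48 mod 10 = 8

Invalid (Luhn sum mod 10 = 8)


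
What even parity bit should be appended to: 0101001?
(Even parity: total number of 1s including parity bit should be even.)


Number of 1s in data: 3
Parity bit: 1

1


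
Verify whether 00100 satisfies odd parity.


Number of 1s: 1

Yes, parity is correct (1 ones)


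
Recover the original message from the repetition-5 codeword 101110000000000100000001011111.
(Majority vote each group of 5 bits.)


Groups: 10111, 00000, 00000, 10000, 00010, 11111
Majority votes: 100001

100001


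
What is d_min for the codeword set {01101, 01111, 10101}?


Comparing all pairs, minimum distance: 1
Can detect 0 errors, correct 0 errors

1


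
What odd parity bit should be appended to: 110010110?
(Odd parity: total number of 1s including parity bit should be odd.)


Number of 1s in data: 5
Parity bit: 0

0


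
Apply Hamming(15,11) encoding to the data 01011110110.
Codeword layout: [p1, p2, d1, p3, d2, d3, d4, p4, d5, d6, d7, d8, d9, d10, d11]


Parity bits: p1=1, p2=0, p3=0, p4=1

100010111110110


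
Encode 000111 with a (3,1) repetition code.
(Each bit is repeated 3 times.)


Each bit -> 3 copies

000000000111111111


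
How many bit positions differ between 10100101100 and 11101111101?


XOR: 01001010001
Count of 1s: 4

4


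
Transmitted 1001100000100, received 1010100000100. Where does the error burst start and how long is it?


XOR: 0011000000000

Burst at position 2, length 2


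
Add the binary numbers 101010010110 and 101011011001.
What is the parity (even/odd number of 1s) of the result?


101010010110 = 2710
101011011001 = 2777
Sum = 5487 = 1010101101111
1s count = 9

odd parity (9 ones in 1010101101111)


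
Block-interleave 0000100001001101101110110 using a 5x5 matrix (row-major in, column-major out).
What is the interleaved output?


Matrix:
  00001
  00001
  00110
  11011
  10110
Read columns: 0001100010001010011111010

0001100010001010011111010


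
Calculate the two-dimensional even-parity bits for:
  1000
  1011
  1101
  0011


Row parities: 1110
Column parities: 1101

Row P: 1110, Col P: 1101, Corner: 1


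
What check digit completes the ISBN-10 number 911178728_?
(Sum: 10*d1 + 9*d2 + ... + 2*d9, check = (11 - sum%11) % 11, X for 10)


Weighted sum: 246
246 mod 11 = 4

Check digit: 7


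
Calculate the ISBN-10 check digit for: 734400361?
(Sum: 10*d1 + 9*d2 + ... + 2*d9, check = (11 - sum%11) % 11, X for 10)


Weighted sum: 189
189 mod 11 = 2

Check digit: 9


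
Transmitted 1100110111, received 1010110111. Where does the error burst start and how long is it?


XOR: 0110000000

Burst at position 1, length 2


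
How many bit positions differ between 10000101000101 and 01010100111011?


XOR: 11010001111110
Count of 1s: 9

9


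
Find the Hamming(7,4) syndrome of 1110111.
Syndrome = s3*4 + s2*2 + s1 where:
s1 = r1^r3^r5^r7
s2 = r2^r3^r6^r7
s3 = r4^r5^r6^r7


s1=0, s2=0, s3=1

Syndrome = 4 (error at position 4)


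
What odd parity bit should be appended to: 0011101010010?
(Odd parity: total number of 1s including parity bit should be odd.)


Number of 1s in data: 6
Parity bit: 1

1


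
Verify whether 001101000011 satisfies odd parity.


Number of 1s: 5

Yes, parity is correct (5 ones)


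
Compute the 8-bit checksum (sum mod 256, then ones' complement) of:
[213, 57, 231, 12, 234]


Sum = 747 mod 256 = 235
Complement = 20

20


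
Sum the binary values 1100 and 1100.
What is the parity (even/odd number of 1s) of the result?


1100 = 12
1100 = 12
Sum = 24 = 11000
1s count = 2

even parity (2 ones in 11000)


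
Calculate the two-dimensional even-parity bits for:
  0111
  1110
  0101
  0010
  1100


Row parities: 11010
Column parities: 0010

Row P: 11010, Col P: 0010, Corner: 1


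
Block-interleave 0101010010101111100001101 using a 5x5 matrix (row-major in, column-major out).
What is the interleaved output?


Matrix:
  01010
  10010
  10111
  11000
  01101
Read columns: 0111010011001011110000101

0111010011001011110000101


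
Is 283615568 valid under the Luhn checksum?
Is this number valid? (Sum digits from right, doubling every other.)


Luhn sum = 33
33 mod 10 = 3

Invalid (Luhn sum mod 10 = 3)


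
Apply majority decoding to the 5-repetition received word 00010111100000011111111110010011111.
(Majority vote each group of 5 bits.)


Groups: 00010, 11110, 00000, 11111, 11111, 00100, 11111
Majority votes: 0101101

0101101


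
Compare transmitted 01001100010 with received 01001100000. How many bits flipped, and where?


XOR: 00000000010

1 error(s) at position(s): 9


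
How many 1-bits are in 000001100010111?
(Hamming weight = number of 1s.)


Counting 1s in 000001100010111

6


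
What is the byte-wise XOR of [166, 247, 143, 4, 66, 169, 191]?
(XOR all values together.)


XOR chain: 166 ^ 247 ^ 143 ^ 4 ^ 66 ^ 169 ^ 191 = 142

142


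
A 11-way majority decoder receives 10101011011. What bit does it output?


Ones: 7 out of 11
Threshold: 6

1 (7/11 voted 1)


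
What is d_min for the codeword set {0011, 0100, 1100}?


Comparing all pairs, minimum distance: 1
Can detect 0 errors, correct 0 errors

1


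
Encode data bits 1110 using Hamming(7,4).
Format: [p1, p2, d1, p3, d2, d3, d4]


Parity bits: p1=0, p2=0, p3=0

0010110


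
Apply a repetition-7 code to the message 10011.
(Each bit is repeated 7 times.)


Each bit -> 7 copies

11111110000000000000011111111111111


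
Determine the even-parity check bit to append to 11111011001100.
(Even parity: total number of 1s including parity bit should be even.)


Number of 1s in data: 9
Parity bit: 1

1


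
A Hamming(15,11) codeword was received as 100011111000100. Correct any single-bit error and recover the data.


Syndrome = 9: error at position 9

Data: 01110000100 (corrected bit 9)


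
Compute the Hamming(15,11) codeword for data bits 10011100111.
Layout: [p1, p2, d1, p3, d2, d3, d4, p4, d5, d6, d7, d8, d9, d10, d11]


Parity bits: p1=1, p2=1, p3=0, p4=1

111000111100111


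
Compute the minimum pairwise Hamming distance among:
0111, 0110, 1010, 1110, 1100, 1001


Comparing all pairs, minimum distance: 1
Can detect 0 errors, correct 0 errors

1


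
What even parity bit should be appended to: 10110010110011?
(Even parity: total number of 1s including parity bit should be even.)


Number of 1s in data: 8
Parity bit: 0

0


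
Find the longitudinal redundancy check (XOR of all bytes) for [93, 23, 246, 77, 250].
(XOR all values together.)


XOR chain: 93 ^ 23 ^ 246 ^ 77 ^ 250 = 11

11


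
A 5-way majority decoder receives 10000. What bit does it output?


Ones: 1 out of 5
Threshold: 3

0 (1/5 voted 1)


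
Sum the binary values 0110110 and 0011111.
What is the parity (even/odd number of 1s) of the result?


0110110 = 54
0011111 = 31
Sum = 85 = 1010101
1s count = 4

even parity (4 ones in 1010101)


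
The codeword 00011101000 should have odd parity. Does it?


Number of 1s: 4

No, parity error (4 ones)


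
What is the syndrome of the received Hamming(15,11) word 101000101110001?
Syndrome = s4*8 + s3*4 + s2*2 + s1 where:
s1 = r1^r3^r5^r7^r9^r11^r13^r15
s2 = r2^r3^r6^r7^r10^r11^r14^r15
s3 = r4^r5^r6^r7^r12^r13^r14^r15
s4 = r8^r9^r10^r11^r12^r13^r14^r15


s1=0, s2=1, s3=0, s4=0

Syndrome = 2 (error at position 2)


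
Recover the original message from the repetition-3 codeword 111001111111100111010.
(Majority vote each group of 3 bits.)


Groups: 111, 001, 111, 111, 100, 111, 010
Majority votes: 1011010

1011010


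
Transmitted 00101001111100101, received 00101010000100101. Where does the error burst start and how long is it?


XOR: 00000011111000000

Burst at position 6, length 5


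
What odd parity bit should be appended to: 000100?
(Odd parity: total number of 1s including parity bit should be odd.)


Number of 1s in data: 1
Parity bit: 0

0


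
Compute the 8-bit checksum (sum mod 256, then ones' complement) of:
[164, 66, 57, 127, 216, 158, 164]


Sum = 952 mod 256 = 184
Complement = 71

71


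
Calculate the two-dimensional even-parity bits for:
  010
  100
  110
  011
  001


Row parities: 11001
Column parities: 010

Row P: 11001, Col P: 010, Corner: 1


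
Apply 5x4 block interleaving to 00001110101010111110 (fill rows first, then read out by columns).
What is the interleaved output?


Matrix:
  0000
  1110
  1010
  1011
  1110
Read columns: 01111010010111100010

01111010010111100010


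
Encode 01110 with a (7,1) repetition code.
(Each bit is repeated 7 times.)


Each bit -> 7 copies

00000001111111111111111111110000000


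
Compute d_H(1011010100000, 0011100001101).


XOR: 1000110101101
Count of 1s: 7

7


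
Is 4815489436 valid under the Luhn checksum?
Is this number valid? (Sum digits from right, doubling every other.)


Luhn sum = 64
64 mod 10 = 4

Invalid (Luhn sum mod 10 = 4)


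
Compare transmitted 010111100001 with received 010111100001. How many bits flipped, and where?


XOR: 000000000000

0 errors (received matches sent)


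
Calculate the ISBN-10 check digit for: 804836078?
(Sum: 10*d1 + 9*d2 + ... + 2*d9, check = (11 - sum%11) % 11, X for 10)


Weighted sum: 253
253 mod 11 = 0

Check digit: 0


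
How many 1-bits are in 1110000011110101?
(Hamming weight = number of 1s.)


Counting 1s in 1110000011110101

9


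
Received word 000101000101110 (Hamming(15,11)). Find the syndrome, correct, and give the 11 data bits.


Syndrome = 7: error at position 7

Data: 00110101110 (corrected bit 7)


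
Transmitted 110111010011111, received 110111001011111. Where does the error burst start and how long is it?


XOR: 000000011000000

Burst at position 7, length 2


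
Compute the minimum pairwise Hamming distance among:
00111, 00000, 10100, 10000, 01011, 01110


Comparing all pairs, minimum distance: 1
Can detect 0 errors, correct 0 errors

1


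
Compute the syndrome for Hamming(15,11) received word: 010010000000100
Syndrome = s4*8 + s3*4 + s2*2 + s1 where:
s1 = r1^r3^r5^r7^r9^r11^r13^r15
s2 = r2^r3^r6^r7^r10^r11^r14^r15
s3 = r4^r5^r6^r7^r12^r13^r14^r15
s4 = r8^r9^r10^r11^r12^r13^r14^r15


s1=0, s2=1, s3=0, s4=1

Syndrome = 10 (error at position 10)


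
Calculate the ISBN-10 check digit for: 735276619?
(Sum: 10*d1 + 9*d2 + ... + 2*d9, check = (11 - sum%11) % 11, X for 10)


Weighted sum: 268
268 mod 11 = 4

Check digit: 7


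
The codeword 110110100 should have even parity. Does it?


Number of 1s: 5

No, parity error (5 ones)


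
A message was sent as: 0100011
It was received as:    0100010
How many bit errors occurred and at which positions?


XOR: 0000001

1 error(s) at position(s): 6


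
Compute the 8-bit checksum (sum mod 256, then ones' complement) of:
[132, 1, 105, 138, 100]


Sum = 476 mod 256 = 220
Complement = 35

35


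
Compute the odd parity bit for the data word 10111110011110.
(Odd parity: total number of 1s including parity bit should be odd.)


Number of 1s in data: 10
Parity bit: 1

1


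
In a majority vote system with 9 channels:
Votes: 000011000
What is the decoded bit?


Ones: 2 out of 9
Threshold: 5

0 (2/9 voted 1)


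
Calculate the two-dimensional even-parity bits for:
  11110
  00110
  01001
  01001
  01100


Row parities: 00000
Column parities: 10100

Row P: 00000, Col P: 10100, Corner: 0


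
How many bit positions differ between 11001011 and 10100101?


XOR: 01101110
Count of 1s: 5

5


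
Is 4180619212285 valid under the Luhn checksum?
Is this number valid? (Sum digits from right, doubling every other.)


Luhn sum = 54
54 mod 10 = 4

Invalid (Luhn sum mod 10 = 4)


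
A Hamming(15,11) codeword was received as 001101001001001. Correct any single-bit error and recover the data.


Syndrome = 11: error at position 11

Data: 10101011001 (corrected bit 11)


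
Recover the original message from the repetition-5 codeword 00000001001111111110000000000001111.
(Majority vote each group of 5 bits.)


Groups: 00000, 00100, 11111, 11110, 00000, 00000, 01111
Majority votes: 0011001

0011001


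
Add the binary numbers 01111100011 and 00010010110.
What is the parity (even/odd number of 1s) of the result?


01111100011 = 995
00010010110 = 150
Sum = 1145 = 10001111001
1s count = 6

even parity (6 ones in 10001111001)


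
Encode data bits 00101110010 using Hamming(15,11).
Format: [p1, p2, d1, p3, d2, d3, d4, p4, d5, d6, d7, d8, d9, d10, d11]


Parity bits: p1=0, p2=0, p3=0, p4=0

000001001110010


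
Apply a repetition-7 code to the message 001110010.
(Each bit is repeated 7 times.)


Each bit -> 7 copies

000000000000001111111111111111111110000000000000011111110000000


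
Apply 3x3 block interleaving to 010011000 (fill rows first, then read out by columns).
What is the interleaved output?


Matrix:
  010
  011
  000
Read columns: 000110010

000110010


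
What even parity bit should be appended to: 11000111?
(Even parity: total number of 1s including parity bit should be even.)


Number of 1s in data: 5
Parity bit: 1

1


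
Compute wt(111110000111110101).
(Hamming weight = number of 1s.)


Counting 1s in 111110000111110101

12


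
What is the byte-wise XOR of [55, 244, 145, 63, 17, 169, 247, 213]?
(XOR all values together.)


XOR chain: 55 ^ 244 ^ 145 ^ 63 ^ 17 ^ 169 ^ 247 ^ 213 = 247

247


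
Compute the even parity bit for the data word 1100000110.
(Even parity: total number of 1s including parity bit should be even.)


Number of 1s in data: 4
Parity bit: 0

0


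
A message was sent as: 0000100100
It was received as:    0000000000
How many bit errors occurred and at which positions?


XOR: 0000100100

2 error(s) at position(s): 4, 7


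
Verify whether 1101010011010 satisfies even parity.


Number of 1s: 7

No, parity error (7 ones)


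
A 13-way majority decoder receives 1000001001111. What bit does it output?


Ones: 6 out of 13
Threshold: 7

0 (6/13 voted 1)


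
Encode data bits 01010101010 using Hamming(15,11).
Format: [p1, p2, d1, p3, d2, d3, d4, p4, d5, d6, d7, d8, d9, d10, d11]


Parity bits: p1=0, p2=1, p3=0, p4=1

010010110101010


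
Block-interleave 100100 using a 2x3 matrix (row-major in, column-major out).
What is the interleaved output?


Matrix:
  100
  100
Read columns: 110000

110000


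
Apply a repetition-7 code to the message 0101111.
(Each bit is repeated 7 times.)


Each bit -> 7 copies

0000000111111100000001111111111111111111111111111


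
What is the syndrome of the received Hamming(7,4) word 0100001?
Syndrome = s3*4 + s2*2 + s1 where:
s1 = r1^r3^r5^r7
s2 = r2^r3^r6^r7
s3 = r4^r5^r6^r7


s1=1, s2=0, s3=1

Syndrome = 5 (error at position 5)


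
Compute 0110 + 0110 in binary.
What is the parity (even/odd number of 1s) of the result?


0110 = 6
0110 = 6
Sum = 12 = 1100
1s count = 2

even parity (2 ones in 1100)


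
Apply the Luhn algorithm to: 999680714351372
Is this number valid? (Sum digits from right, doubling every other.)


Luhn sum = 74
74 mod 10 = 4

Invalid (Luhn sum mod 10 = 4)


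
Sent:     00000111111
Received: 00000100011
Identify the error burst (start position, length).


XOR: 00000011100

Burst at position 6, length 3


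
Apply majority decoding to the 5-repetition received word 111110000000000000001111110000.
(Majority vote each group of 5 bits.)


Groups: 11111, 00000, 00000, 00000, 11111, 10000
Majority votes: 100010

100010


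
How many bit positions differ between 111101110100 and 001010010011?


XOR: 110111100111
Count of 1s: 9

9


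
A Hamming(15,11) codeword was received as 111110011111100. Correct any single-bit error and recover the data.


Syndrome = 0: no error detected

Data: 11001111100 (no errors)


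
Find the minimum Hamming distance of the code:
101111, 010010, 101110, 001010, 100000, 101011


Comparing all pairs, minimum distance: 1
Can detect 0 errors, correct 0 errors

1


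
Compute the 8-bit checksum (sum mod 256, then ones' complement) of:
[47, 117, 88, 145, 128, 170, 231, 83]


Sum = 1009 mod 256 = 241
Complement = 14

14


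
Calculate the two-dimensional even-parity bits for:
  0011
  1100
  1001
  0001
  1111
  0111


Row parities: 000101
Column parities: 1111

Row P: 000101, Col P: 1111, Corner: 0


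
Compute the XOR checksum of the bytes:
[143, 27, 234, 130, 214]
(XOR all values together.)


XOR chain: 143 ^ 27 ^ 234 ^ 130 ^ 214 = 42

42


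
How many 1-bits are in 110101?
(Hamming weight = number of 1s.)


Counting 1s in 110101

4


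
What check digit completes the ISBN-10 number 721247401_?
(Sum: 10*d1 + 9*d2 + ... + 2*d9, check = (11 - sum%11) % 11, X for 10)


Weighted sum: 187
187 mod 11 = 0

Check digit: 0


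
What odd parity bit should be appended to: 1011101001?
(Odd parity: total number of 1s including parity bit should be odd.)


Number of 1s in data: 6
Parity bit: 1

1


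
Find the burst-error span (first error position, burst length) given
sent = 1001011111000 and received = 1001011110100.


XOR: 0000000001100

Burst at position 9, length 2


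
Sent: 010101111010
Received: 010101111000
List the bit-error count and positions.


XOR: 000000000010

1 error(s) at position(s): 10


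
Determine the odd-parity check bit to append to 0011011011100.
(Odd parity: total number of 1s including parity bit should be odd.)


Number of 1s in data: 7
Parity bit: 0

0


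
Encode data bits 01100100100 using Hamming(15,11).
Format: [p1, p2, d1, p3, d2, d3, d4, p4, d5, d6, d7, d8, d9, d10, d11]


Parity bits: p1=0, p2=0, p3=1, p4=0

000111000100100


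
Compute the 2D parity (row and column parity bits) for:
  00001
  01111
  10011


Row parities: 101
Column parities: 11101

Row P: 101, Col P: 11101, Corner: 0


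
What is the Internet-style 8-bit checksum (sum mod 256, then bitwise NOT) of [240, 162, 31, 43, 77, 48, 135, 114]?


Sum = 850 mod 256 = 82
Complement = 173

173


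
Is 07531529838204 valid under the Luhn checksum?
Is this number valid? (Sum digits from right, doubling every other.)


Luhn sum = 54
54 mod 10 = 4

Invalid (Luhn sum mod 10 = 4)


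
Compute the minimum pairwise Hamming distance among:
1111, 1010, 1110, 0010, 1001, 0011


Comparing all pairs, minimum distance: 1
Can detect 0 errors, correct 0 errors

1


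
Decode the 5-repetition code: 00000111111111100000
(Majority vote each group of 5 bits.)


Groups: 00000, 11111, 11111, 00000
Majority votes: 0110

0110


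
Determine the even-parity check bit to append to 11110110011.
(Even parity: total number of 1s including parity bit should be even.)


Number of 1s in data: 8
Parity bit: 0

0


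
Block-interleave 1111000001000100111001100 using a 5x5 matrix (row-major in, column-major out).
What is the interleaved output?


Matrix:
  11110
  00001
  00010
  01110
  01100
Read columns: 1000010011100111011001000

1000010011100111011001000


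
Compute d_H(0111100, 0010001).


XOR: 0101101
Count of 1s: 4

4


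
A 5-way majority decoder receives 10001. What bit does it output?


Ones: 2 out of 5
Threshold: 3

0 (2/5 voted 1)


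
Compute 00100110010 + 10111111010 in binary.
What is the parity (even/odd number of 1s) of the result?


00100110010 = 306
10111111010 = 1530
Sum = 1836 = 11100101100
1s count = 6

even parity (6 ones in 11100101100)


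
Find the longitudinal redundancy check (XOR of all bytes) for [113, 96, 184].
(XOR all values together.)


XOR chain: 113 ^ 96 ^ 184 = 169

169


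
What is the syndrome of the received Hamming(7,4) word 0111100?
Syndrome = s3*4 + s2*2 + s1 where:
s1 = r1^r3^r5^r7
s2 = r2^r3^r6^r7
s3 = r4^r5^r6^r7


s1=0, s2=0, s3=0

Syndrome = 0 (no error)


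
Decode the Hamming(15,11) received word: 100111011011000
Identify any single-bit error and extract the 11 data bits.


Syndrome = 0: no error detected

Data: 01101011000 (no errors)


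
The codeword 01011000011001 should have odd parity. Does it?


Number of 1s: 6

No, parity error (6 ones)


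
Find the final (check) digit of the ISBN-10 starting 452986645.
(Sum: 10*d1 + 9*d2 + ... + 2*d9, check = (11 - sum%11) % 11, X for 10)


Weighted sum: 288
288 mod 11 = 2

Check digit: 9


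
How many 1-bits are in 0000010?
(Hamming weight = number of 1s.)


Counting 1s in 0000010

1


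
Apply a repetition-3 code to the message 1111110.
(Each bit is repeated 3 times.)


Each bit -> 3 copies

111111111111111111000


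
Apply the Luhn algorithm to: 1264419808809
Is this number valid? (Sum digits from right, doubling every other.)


Luhn sum = 65
65 mod 10 = 5

Invalid (Luhn sum mod 10 = 5)


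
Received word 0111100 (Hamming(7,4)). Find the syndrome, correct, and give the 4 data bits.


Syndrome = 0: no error detected

Data: 1100 (no errors)


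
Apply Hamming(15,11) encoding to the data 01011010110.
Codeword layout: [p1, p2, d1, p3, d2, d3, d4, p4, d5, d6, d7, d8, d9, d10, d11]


Parity bits: p1=1, p2=1, p3=0, p4=0

110010101010110


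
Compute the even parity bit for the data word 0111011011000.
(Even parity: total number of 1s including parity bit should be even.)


Number of 1s in data: 7
Parity bit: 1

1


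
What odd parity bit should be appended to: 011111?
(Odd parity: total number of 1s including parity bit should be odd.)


Number of 1s in data: 5
Parity bit: 0

0


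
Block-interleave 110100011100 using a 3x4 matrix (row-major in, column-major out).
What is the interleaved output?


Matrix:
  1101
  0001
  1100
Read columns: 101101000110

101101000110


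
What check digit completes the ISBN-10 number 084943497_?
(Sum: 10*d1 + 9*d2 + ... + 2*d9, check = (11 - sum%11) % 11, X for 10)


Weighted sum: 263
263 mod 11 = 10

Check digit: 1


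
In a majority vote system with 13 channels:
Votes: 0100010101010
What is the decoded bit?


Ones: 5 out of 13
Threshold: 7

0 (5/13 voted 1)


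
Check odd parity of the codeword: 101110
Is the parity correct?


Number of 1s: 4

No, parity error (4 ones)


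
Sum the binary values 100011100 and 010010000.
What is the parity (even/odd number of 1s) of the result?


100011100 = 284
010010000 = 144
Sum = 428 = 110101100
1s count = 5

odd parity (5 ones in 110101100)


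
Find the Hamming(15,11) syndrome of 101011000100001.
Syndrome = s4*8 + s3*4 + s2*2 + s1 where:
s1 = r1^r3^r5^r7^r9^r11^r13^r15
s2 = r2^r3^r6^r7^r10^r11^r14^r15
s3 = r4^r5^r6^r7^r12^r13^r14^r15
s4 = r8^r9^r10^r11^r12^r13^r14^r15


s1=0, s2=0, s3=1, s4=0

Syndrome = 4 (error at position 4)


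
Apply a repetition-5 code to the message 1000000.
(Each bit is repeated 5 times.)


Each bit -> 5 copies

11111000000000000000000000000000000


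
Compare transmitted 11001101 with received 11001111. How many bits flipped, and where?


XOR: 00000010

1 error(s) at position(s): 6


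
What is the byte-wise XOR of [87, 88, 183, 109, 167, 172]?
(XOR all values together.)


XOR chain: 87 ^ 88 ^ 183 ^ 109 ^ 167 ^ 172 = 222

222


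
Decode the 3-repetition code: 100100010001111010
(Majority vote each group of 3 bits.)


Groups: 100, 100, 010, 001, 111, 010
Majority votes: 000010

000010


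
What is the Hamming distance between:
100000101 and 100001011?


XOR: 000001110
Count of 1s: 3

3


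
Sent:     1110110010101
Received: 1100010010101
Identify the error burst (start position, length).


XOR: 0010100000000

Burst at position 2, length 3


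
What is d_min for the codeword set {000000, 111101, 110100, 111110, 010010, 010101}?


Comparing all pairs, minimum distance: 2
Can detect 1 errors, correct 0 errors

2


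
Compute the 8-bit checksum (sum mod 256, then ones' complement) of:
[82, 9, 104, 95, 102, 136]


Sum = 528 mod 256 = 16
Complement = 239

239


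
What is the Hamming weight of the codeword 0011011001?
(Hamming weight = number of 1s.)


Counting 1s in 0011011001

5


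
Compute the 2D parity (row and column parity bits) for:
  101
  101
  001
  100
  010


Row parities: 00111
Column parities: 111

Row P: 00111, Col P: 111, Corner: 1


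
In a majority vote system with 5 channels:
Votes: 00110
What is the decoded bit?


Ones: 2 out of 5
Threshold: 3

0 (2/5 voted 1)


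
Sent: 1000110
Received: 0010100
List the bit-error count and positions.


XOR: 1010010

3 error(s) at position(s): 0, 2, 5


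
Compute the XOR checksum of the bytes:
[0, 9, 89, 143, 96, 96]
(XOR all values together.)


XOR chain: 0 ^ 9 ^ 89 ^ 143 ^ 96 ^ 96 = 223

223


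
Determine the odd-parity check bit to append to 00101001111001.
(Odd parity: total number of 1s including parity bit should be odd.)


Number of 1s in data: 7
Parity bit: 0

0


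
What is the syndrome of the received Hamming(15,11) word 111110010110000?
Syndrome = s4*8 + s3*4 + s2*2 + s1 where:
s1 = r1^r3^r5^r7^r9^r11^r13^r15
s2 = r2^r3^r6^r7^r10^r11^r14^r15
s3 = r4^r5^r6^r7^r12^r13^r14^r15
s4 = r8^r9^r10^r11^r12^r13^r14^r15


s1=0, s2=0, s3=0, s4=1

Syndrome = 8 (error at position 8)


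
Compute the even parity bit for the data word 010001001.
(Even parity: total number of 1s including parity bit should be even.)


Number of 1s in data: 3
Parity bit: 1

1


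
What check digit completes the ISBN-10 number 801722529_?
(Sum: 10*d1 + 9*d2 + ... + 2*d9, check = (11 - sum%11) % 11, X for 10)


Weighted sum: 203
203 mod 11 = 5

Check digit: 6


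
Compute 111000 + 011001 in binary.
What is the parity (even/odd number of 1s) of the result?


111000 = 56
011001 = 25
Sum = 81 = 1010001
1s count = 3

odd parity (3 ones in 1010001)


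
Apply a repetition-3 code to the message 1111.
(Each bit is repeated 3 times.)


Each bit -> 3 copies

111111111111


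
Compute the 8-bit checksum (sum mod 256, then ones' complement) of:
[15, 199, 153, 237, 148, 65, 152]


Sum = 969 mod 256 = 201
Complement = 54

54


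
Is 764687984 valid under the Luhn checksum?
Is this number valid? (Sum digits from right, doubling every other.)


Luhn sum = 50
50 mod 10 = 0

Valid (Luhn sum mod 10 = 0)


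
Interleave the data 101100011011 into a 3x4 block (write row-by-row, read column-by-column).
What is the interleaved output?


Matrix:
  1011
  0001
  1011
Read columns: 101000101111

101000101111


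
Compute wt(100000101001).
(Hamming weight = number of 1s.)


Counting 1s in 100000101001

4


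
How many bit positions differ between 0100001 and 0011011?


XOR: 0111010
Count of 1s: 4

4


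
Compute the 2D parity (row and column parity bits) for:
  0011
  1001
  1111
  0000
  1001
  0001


Row parities: 000001
Column parities: 1101

Row P: 000001, Col P: 1101, Corner: 1


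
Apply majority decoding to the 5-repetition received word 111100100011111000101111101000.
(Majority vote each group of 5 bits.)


Groups: 11110, 01000, 11111, 00010, 11111, 01000
Majority votes: 101010

101010


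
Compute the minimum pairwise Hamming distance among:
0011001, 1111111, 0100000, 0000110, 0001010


Comparing all pairs, minimum distance: 2
Can detect 1 errors, correct 0 errors

2


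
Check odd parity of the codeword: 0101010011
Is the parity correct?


Number of 1s: 5

Yes, parity is correct (5 ones)


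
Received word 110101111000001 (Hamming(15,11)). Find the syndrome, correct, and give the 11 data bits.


Syndrome = 8: error at position 8

Data: 00111000001 (corrected bit 8)


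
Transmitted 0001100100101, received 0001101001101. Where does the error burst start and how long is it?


XOR: 0000001101000

Burst at position 6, length 4


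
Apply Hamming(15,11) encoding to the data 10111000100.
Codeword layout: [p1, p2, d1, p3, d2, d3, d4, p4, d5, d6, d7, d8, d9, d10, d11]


Parity bits: p1=0, p2=1, p3=1, p4=0

011101101000100


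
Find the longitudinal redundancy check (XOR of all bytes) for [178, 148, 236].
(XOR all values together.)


XOR chain: 178 ^ 148 ^ 236 = 202

202


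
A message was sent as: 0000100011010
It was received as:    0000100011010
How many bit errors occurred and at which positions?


XOR: 0000000000000

0 errors (received matches sent)


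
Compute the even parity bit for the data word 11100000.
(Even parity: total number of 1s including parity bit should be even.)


Number of 1s in data: 3
Parity bit: 1

1


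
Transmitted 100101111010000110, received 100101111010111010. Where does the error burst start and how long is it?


XOR: 000000000000111100

Burst at position 12, length 4


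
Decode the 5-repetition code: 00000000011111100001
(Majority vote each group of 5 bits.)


Groups: 00000, 00001, 11111, 00001
Majority votes: 0010

0010


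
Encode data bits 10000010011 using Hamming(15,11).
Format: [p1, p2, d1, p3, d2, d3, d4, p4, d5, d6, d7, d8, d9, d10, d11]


Parity bits: p1=1, p2=0, p3=0, p4=1

101000010010011


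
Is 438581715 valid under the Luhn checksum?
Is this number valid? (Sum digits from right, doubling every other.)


Luhn sum = 43
43 mod 10 = 3

Invalid (Luhn sum mod 10 = 3)


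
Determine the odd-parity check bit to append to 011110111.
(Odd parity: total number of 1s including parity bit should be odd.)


Number of 1s in data: 7
Parity bit: 0

0


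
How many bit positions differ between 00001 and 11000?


XOR: 11001
Count of 1s: 3

3


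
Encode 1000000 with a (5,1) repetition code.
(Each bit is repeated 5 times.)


Each bit -> 5 copies

11111000000000000000000000000000000


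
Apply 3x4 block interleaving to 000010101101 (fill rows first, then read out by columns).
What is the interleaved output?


Matrix:
  0000
  1010
  1101
Read columns: 011001010001

011001010001


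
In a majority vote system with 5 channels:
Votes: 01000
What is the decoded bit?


Ones: 1 out of 5
Threshold: 3

0 (1/5 voted 1)


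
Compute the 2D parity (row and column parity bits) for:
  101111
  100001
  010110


Row parities: 101
Column parities: 011000

Row P: 101, Col P: 011000, Corner: 0


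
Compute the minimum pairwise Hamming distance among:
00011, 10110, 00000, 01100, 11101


Comparing all pairs, minimum distance: 2
Can detect 1 errors, correct 0 errors

2


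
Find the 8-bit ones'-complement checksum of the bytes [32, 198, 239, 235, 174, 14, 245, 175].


Sum = 1312 mod 256 = 32
Complement = 223

223


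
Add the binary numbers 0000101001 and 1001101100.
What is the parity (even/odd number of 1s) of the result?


0000101001 = 41
1001101100 = 620
Sum = 661 = 1010010101
1s count = 5

odd parity (5 ones in 1010010101)


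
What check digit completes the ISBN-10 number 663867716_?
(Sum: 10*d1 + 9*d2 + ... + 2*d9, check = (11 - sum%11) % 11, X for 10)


Weighted sum: 308
308 mod 11 = 0

Check digit: 0


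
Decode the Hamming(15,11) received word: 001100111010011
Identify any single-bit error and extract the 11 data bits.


Syndrome = 11: error at position 11

Data: 10011000011 (corrected bit 11)


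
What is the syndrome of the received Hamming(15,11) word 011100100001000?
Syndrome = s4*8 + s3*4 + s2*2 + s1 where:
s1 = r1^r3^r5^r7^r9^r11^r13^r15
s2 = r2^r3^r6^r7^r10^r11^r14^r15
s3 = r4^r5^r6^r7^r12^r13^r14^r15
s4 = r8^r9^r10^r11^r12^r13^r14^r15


s1=0, s2=1, s3=1, s4=1

Syndrome = 14 (error at position 14)


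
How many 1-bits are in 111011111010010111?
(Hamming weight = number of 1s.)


Counting 1s in 111011111010010111

13


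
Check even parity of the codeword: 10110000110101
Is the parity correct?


Number of 1s: 7

No, parity error (7 ones)


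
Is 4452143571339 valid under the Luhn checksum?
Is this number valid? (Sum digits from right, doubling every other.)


Luhn sum = 61
61 mod 10 = 1

Invalid (Luhn sum mod 10 = 1)


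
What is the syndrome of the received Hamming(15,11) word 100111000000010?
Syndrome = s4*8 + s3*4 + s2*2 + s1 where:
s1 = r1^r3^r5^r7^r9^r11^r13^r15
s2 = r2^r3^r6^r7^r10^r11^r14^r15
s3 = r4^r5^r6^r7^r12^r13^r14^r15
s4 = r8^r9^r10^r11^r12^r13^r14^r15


s1=0, s2=0, s3=0, s4=1

Syndrome = 8 (error at position 8)


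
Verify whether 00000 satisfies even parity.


Number of 1s: 0

Yes, parity is correct (0 ones)


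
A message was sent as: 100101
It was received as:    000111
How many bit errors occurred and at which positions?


XOR: 100010

2 error(s) at position(s): 0, 4


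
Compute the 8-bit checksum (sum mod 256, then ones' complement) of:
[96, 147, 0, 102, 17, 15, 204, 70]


Sum = 651 mod 256 = 139
Complement = 116

116


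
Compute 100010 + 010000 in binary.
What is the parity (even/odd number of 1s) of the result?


100010 = 34
010000 = 16
Sum = 50 = 110010
1s count = 3

odd parity (3 ones in 110010)


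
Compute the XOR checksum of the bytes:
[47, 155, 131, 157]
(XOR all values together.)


XOR chain: 47 ^ 155 ^ 131 ^ 157 = 170

170


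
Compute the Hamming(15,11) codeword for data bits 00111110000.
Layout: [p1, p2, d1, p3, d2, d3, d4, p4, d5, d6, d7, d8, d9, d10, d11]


Parity bits: p1=1, p2=0, p3=0, p4=1

100001111110000


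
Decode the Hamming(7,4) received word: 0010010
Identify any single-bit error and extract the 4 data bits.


Syndrome = 5: error at position 5

Data: 1110 (corrected bit 5)


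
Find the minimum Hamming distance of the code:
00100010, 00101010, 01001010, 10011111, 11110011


Comparing all pairs, minimum distance: 1
Can detect 0 errors, correct 0 errors

1


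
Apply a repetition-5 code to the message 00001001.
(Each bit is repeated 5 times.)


Each bit -> 5 copies

0000000000000000000011111000000000011111


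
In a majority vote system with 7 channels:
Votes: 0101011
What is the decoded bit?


Ones: 4 out of 7
Threshold: 4

1 (4/7 voted 1)


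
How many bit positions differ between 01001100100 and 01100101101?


XOR: 00101001001
Count of 1s: 4

4


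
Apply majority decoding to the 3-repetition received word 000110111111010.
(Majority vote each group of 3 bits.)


Groups: 000, 110, 111, 111, 010
Majority votes: 01110

01110


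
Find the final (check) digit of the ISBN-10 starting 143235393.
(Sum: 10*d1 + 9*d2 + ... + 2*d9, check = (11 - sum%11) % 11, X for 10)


Weighted sum: 172
172 mod 11 = 7

Check digit: 4


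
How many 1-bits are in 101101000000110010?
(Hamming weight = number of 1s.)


Counting 1s in 101101000000110010

7


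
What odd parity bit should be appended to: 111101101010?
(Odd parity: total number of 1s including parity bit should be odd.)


Number of 1s in data: 8
Parity bit: 1

1


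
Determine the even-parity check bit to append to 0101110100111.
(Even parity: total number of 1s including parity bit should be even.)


Number of 1s in data: 8
Parity bit: 0

0


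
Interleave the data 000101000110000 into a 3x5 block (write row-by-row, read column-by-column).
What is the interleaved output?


Matrix:
  00010
  10001
  10000
Read columns: 011000000100010

011000000100010


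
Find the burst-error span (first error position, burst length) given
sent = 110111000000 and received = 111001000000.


XOR: 001110000000

Burst at position 2, length 3


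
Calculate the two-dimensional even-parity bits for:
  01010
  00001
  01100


Row parities: 010
Column parities: 00111

Row P: 010, Col P: 00111, Corner: 1


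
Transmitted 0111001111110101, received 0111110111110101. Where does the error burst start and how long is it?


XOR: 0000111000000000

Burst at position 4, length 3


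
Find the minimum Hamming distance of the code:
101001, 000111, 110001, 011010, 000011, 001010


Comparing all pairs, minimum distance: 1
Can detect 0 errors, correct 0 errors

1


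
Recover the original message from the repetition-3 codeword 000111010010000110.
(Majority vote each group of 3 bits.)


Groups: 000, 111, 010, 010, 000, 110
Majority votes: 010001

010001


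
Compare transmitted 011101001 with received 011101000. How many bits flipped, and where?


XOR: 000000001

1 error(s) at position(s): 8


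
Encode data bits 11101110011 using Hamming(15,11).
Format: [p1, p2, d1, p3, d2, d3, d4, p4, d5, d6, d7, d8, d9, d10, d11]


Parity bits: p1=1, p2=0, p3=0, p4=1

101011011110011


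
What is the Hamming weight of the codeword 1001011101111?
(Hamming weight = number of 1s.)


Counting 1s in 1001011101111

9


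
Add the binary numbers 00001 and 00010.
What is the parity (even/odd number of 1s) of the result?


00001 = 1
00010 = 2
Sum = 3 = 11
1s count = 2

even parity (2 ones in 11)


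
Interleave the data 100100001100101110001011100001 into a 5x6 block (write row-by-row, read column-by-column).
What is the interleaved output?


Matrix:
  100100
  001100
  101110
  001011
  100001
Read columns: 101010000001110111000011000011

101010000001110111000011000011


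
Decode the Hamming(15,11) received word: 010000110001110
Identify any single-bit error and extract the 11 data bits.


Syndrome = 2: error at position 2

Data: 00010001110 (corrected bit 2)
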